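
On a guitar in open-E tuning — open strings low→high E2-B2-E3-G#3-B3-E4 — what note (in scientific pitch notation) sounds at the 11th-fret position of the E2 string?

D#3

E2 is MIDI 40. Adding 11 gives 51, which is D#3.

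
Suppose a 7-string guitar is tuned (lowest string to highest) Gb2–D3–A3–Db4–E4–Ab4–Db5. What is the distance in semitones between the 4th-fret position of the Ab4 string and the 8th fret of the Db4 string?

Ab4 at fret 4 → C5 (MIDI 72); Db4 at fret 8 → A4 (MIDI 69).
72 − 69 = 3, so the two pitches are 3 semitones apart, with C5 the higher.

3 semitones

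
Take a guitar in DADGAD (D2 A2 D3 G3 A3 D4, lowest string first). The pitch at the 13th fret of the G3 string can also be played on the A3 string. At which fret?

G3 at fret 13 is G3 + 13 semitones = G♯4.
The open A3 string is 2 semitones above the open G3, so the same pitch on the A3 string lies at fret 13 − 2 = 11.

11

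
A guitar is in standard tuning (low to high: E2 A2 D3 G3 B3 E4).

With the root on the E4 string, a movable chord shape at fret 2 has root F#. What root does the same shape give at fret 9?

Moving from fret 2 to fret 9 shifts the root by 7 semitones.
F# up 7 semitones is C#.

C#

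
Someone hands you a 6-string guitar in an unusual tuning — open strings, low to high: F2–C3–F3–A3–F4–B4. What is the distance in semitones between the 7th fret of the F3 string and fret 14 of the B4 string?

25 semitones

F3 at fret 7 → C4 (MIDI 60); B4 at fret 14 → Db6 (MIDI 85).
60 − 85 = -25, so the two pitches are 25 semitones apart, with Db6 the higher.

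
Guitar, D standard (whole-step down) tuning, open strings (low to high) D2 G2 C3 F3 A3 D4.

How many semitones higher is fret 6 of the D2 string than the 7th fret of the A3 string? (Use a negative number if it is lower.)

-20 semitones

D2 at fret 6 → G♯2 (MIDI 44); A3 at fret 7 → E4 (MIDI 64).
44 − 64 = -20, so the two pitches are 20 semitones apart.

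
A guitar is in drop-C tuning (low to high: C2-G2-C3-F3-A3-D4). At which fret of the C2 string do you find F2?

F2 is 5 semitones above the open C2 (C–C#–D–D#–E–F), so it sits at fret 5.

5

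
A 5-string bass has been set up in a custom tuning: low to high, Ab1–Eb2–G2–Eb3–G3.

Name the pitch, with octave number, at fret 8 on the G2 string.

Eb3

The open G2 string plus 8 semitones: G–Ab–A–Bb–B–C–Db–D–Eb.
The walk passes from B into C once, so the octave number goes from 2 to 3.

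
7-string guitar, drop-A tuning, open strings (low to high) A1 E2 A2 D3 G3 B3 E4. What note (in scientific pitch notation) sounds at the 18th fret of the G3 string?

G3 is MIDI 55. Adding 18 gives 73, which is C#5.
(Equivalently spelled Db5.)

C#5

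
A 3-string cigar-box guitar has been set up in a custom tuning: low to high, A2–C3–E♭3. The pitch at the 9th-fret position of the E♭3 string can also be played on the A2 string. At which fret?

Fret 9 on E♭3 is MIDI 51 + 9 = 60 (C4). On the A2 string (open MIDI 45), that pitch is 60 − 45 = fret 15.

15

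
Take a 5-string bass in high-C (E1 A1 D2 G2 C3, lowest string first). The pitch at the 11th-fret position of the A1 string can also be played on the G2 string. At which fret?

A1 at fret 11 is A1 + 11 semitones = G#2.
The open G2 string is 10 semitones above the open A1, so the same pitch on the G2 string lies at fret 11 − 10 = 1.

1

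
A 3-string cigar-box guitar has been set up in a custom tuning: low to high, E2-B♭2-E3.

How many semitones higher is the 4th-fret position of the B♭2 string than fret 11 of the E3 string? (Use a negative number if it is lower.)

B♭2 at fret 4 → D3 (MIDI 50); E3 at fret 11 → E♭4 (MIDI 63).
50 − 63 = -13, so the two pitches are 13 semitones apart.

-13 semitones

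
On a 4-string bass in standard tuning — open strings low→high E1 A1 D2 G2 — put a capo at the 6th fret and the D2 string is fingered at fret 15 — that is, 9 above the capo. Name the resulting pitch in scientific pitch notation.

The capo raises the open D2 by 6 semitones to G♯2; fretting 9 more gives D2 + 6 + 9 = D2 + 15 semitones = F3.

F3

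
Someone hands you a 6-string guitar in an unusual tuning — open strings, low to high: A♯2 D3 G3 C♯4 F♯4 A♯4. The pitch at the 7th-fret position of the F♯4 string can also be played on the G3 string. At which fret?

18

Fret 7 on F♯4 is MIDI 66 + 7 = 73 (C♯5). On the G3 string (open MIDI 55), that pitch is 73 − 55 = fret 18.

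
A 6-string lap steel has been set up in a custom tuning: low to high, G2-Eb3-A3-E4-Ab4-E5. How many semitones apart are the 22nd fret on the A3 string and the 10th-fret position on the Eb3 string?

18 semitones

A3 at fret 22 → G5 (MIDI 79); Eb3 at fret 10 → Db4 (MIDI 61).
79 − 61 = 18, so the two pitches are 18 semitones apart, with G5 the higher.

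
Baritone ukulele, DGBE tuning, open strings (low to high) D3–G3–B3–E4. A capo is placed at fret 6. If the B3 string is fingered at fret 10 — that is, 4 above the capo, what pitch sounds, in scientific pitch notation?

The capo raises the open B3 by 6 semitones to F4; fretting 4 more gives B3 + 6 + 4 = B3 + 10 semitones = A4.

A4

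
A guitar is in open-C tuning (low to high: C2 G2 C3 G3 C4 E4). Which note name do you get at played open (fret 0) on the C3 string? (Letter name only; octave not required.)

C

Fret 0 is the open string itself, so the pitch is just C.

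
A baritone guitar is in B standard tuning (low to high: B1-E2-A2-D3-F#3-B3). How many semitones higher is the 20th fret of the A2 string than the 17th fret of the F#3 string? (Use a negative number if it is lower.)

A2 at fret 20 → F4 (MIDI 65); F#3 at fret 17 → B4 (MIDI 71).
65 − 71 = -6, so the two pitches are 6 semitones apart.

-6 semitones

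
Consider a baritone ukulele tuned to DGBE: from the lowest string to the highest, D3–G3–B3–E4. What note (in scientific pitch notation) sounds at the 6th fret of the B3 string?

B3 is MIDI 59. Adding 6 gives 65, which is F4.

F4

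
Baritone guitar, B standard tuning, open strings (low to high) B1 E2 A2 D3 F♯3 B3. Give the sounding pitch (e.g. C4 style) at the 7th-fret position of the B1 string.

B1 is MIDI 35. Adding 7 gives 42, which is F♯2.

F♯2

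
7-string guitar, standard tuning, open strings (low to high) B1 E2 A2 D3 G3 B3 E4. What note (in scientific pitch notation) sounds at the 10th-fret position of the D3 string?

C4

D3 is MIDI 50. Adding 10 gives 60, which is C4.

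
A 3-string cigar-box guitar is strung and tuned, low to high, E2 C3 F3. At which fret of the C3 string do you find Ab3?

8

Ab3 is 8 semitones above the open C3 (C–Db–D–Eb–E–F–Gb–G–Ab), so it sits at fret 8.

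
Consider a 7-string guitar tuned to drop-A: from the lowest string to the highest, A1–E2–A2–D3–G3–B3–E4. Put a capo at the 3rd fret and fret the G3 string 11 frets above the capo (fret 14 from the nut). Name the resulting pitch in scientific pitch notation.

The capo raises the open G3 by 3 semitones to A♯3; fretting 11 more gives G3 + 3 + 11 = G3 + 14 semitones = A4.

A4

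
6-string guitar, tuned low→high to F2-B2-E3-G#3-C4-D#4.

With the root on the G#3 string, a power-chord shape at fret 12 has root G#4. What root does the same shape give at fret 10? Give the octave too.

F#4

Moving from fret 12 to fret 10 shifts the root by -2 semitones.
G#4 down 2 semitones is F#4.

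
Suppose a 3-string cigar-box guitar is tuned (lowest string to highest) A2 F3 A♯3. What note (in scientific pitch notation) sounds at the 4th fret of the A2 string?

C♯3

The open A2 string plus 4 semitones: A–A#–B–C–C#.
The walk passes from B into C once, so the octave number goes from 2 to 3.
(Equivalently spelled D♭3.)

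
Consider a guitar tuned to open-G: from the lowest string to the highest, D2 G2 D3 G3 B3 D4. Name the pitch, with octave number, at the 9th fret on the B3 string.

Each fret is one semitone, so B3 + 9 = G#4.
(Equivalently spelled Ab4.)

G#4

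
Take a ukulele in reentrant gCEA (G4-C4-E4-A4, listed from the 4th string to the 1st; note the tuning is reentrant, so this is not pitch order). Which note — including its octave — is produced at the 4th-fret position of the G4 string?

The open G4 string plus 4 semitones: G–G#–A–A#–B.
No B→C boundary is crossed, so the octave stays at 4.

B4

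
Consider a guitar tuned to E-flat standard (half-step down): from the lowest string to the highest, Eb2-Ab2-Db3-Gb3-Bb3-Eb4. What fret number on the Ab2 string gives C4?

16

C4 is 16 semitones above the open Ab2 (Ab–A–Bb–B–…–Bb–B–C), so it sits at fret 16.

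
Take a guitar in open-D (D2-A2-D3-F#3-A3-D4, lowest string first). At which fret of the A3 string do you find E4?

7

E4 is 7 semitones above the open A3 (A–A#–B–C–C#–D–D#–E), so it sits at fret 7.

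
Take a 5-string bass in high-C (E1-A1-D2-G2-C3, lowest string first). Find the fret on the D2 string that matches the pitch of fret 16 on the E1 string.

6

Fret 16 on E1 is MIDI 28 + 16 = 44 (G♯2). On the D2 string (open MIDI 38), that pitch is 44 − 38 = fret 6.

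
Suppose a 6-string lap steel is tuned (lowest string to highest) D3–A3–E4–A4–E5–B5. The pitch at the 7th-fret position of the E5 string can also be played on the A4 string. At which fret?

Fret 7 on E5 is MIDI 76 + 7 = 83 (B5). On the A4 string (open MIDI 69), that pitch is 83 − 69 = fret 14.

14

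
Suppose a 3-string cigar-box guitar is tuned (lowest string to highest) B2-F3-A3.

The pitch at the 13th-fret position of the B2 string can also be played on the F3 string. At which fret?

B2 at fret 13 is B2 + 13 semitones = C4.
The open F3 string is 6 semitones above the open B2, so the same pitch on the F3 string lies at fret 13 − 6 = 7.

7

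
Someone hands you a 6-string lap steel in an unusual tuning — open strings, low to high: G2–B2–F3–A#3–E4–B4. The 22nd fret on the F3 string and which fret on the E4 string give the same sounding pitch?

F3 at fret 22 is F3 + 22 semitones = D#5.
The open E4 string is 11 semitones above the open F3, so the same pitch on the E4 string lies at fret 22 − 11 = 11.

11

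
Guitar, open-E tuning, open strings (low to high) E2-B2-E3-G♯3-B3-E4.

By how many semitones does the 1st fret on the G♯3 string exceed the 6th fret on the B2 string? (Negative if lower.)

G♯3 at fret 1 → A3 (MIDI 57); B2 at fret 6 → F3 (MIDI 53).
57 − 53 = 4, so the two pitches are 4 semitones apart.

4 semitones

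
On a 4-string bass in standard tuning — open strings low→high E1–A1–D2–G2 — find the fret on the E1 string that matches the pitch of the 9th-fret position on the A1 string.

A1 at fret 9 is A1 + 9 semitones = F♯2.
The open E1 string is 5 semitones below the open A1, so the same pitch on the E1 string lies at fret 9 + 5 = 14.

14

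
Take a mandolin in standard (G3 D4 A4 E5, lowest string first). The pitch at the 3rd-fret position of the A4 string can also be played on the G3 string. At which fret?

A4 at fret 3 is A4 + 3 semitones = C5.
The open G3 string is 14 semitones below the open A4, so the same pitch on the G3 string lies at fret 3 + 14 = 17.

17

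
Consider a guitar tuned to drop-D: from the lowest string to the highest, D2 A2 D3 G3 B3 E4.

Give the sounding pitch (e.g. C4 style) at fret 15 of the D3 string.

D3 is MIDI 50. Adding 15 gives 65, which is F4.

F4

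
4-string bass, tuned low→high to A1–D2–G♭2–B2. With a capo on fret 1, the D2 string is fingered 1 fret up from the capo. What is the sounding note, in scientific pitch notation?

The capo raises the open D2 by 1 semitone to E♭2; fretting 1 more gives D2 + 1 + 1 = D2 + 2 semitones = E2.

E2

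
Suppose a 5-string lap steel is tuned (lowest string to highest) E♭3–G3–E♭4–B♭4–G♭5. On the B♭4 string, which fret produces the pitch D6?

D6 is 16 semitones above the open B♭4 (Bb–B–C–Db–…–C–Db–D), so it sits at fret 16.

16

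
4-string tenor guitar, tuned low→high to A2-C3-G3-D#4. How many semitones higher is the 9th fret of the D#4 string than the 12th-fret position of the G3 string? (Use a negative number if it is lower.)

D#4 at fret 9 → C5 (MIDI 72); G3 at fret 12 → G4 (MIDI 67).
72 − 67 = 5, so the two pitches are 5 semitones apart.

5 semitones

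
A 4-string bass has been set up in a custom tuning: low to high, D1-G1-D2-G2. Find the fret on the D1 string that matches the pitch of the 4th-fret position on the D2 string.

D2 at fret 4 is D2 + 4 semitones = F#2.
The open D1 string is 12 semitones below the open D2, so the same pitch on the D1 string lies at fret 4 + 12 = 16.

16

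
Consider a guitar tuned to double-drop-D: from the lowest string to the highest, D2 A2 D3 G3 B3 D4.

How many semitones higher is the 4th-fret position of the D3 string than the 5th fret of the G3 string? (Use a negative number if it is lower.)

D3 at fret 4 → F#3 (MIDI 54); G3 at fret 5 → C4 (MIDI 60).
54 − 60 = -6, so the two pitches are 6 semitones apart.

-6 semitones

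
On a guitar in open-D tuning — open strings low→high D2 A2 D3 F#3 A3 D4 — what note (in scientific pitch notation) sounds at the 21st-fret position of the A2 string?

F#4

Each fret is one semitone, so A2 + 21 = F#4.
(Equivalently spelled Gb4.)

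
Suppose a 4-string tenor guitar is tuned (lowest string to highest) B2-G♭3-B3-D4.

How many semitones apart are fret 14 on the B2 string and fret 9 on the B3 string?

B2 at fret 14 → D♭4 (MIDI 61); B3 at fret 9 → A♭4 (MIDI 68).
61 − 68 = -7, so the two pitches are 7 semitones apart, with A♭4 the higher.

7 semitones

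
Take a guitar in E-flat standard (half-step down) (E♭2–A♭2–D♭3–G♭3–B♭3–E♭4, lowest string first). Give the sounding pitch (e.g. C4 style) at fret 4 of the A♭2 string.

A♭2 is MIDI 44. Adding 4 gives 48, which is C3.

C3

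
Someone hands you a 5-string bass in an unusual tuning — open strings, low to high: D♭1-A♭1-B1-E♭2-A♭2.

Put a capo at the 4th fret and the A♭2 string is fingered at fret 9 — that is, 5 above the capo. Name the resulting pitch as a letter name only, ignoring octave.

F

The capo raises the open A♭2 by 4 semitones to C3; fretting 5 more gives A♭2 + 4 + 5 = A♭2 + 9 semitones, landing on F.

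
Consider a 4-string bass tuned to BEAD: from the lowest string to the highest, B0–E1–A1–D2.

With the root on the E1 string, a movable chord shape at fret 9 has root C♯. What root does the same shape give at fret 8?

Moving from fret 9 to fret 8 shifts the root by -1 semitone.
C♯ down 1 semitone is C.

C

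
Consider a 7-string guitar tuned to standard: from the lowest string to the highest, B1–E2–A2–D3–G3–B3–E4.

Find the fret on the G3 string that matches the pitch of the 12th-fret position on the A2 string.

A2 at fret 12 is A2 + 12 semitones = A3.
The open G3 string is 10 semitones above the open A2, so the same pitch on the G3 string lies at fret 12 − 10 = 2.

2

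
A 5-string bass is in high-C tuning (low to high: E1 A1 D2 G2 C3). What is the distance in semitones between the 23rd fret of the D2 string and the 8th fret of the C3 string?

5 semitones

D2 at fret 23 → C#4 (MIDI 61); C3 at fret 8 → G#3 (MIDI 56).
61 − 56 = 5, so the two pitches are 5 semitones apart, with C#4 the higher.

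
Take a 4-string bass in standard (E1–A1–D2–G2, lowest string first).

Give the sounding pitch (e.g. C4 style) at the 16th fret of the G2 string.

B3

Each fret is one semitone, so G2 + 16 = B3.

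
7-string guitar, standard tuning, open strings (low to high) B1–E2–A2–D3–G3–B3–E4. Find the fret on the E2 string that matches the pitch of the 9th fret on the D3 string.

D3 at fret 9 is D3 + 9 semitones = B3.
The open E2 string is 10 semitones below the open D3, so the same pitch on the E2 string lies at fret 9 + 10 = 19.

19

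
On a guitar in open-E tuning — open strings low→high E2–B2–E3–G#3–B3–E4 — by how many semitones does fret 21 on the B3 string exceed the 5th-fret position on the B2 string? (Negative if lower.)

28 semitones

B3 at fret 21 → G#5 (MIDI 80); B2 at fret 5 → E3 (MIDI 52).
80 − 52 = 28, so the two pitches are 28 semitones apart.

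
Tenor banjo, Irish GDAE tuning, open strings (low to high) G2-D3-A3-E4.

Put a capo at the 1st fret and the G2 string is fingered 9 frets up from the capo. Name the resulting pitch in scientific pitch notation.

F3

The capo raises the open G2 by 1 semitone to G#2; fretting 9 more gives G2 + 1 + 9 = G2 + 10 semitones = F3.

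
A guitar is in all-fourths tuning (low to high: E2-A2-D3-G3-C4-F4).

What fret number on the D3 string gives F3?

3

F3 is 3 semitones above the open D3 (D–D#–E–F), so it sits at fret 3.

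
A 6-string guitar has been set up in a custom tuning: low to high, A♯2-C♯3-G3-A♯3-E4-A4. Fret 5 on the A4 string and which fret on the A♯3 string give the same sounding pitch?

A4 at fret 5 is A4 + 5 semitones = D5.
The open A♯3 string is 11 semitones below the open A4, so the same pitch on the A♯3 string lies at fret 5 + 11 = 16.

16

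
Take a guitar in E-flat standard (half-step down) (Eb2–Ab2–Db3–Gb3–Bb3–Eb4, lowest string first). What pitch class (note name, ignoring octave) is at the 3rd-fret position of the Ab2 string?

The open Ab2 string plus 3 semitones: Ab–A–Bb–B.

B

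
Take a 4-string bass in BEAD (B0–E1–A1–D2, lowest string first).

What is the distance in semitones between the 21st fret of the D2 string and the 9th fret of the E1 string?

22 semitones

D2 at fret 21 → B3 (MIDI 59); E1 at fret 9 → C♯2 (MIDI 37).
59 − 37 = 22, so the two pitches are 22 semitones apart, with B3 the higher.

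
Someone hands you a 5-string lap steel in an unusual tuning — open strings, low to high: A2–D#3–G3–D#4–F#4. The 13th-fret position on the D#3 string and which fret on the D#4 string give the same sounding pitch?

Fret 13 on D#3 is MIDI 51 + 13 = 64 (E4). On the D#4 string (open MIDI 63), that pitch is 64 − 63 = fret 1.

1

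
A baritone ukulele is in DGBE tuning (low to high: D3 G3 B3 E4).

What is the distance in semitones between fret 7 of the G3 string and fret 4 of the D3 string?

8 semitones

G3 at fret 7 → D4 (MIDI 62); D3 at fret 4 → F#3 (MIDI 54).
62 − 54 = 8, so the two pitches are 8 semitones apart, with D4 the higher.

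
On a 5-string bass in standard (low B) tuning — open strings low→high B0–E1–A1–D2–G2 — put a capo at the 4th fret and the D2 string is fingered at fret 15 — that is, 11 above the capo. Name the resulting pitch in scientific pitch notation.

The capo raises the open D2 by 4 semitones to F#2; fretting 11 more gives D2 + 4 + 11 = D2 + 15 semitones = F3.

F3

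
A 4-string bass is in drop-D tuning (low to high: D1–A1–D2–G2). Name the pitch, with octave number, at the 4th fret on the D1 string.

Each fret is one semitone, so D1 + 4 = F#1.
(Equivalently spelled Gb1.)

F#1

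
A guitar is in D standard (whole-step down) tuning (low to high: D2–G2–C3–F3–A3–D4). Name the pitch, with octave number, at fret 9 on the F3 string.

F3 is MIDI 53. Adding 9 gives 62, which is D4.

D4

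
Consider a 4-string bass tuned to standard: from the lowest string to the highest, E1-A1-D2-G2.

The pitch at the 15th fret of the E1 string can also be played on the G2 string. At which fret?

E1 at fret 15 is E1 + 15 semitones = G2.
The open G2 string is 15 semitones above the open E1, so the same pitch on the G2 string lies at fret 15 − 15 = 0.

0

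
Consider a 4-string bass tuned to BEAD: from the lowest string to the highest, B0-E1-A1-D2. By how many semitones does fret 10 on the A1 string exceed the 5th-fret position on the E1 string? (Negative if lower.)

10 semitones

A1 at fret 10 → G2 (MIDI 43); E1 at fret 5 → A1 (MIDI 33).
43 − 33 = 10, so the two pitches are 10 semitones apart.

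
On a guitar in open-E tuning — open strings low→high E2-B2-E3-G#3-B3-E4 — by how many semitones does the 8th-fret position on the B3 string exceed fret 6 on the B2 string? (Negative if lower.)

14 semitones

B3 at fret 8 → G4 (MIDI 67); B2 at fret 6 → F3 (MIDI 53).
67 − 53 = 14, so the two pitches are 14 semitones apart.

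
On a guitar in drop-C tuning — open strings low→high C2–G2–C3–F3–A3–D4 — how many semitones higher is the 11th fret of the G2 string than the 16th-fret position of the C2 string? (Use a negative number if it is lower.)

G2 at fret 11 → F#3 (MIDI 54); C2 at fret 16 → E3 (MIDI 52).
54 − 52 = 2, so the two pitches are 2 semitones apart.

2 semitones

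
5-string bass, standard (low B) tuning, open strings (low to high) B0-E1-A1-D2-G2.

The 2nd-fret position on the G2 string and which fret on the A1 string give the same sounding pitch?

12

G2 at fret 2 is G2 + 2 semitones = A2.
The open A1 string is 10 semitones below the open G2, so the same pitch on the A1 string lies at fret 2 + 10 = 12.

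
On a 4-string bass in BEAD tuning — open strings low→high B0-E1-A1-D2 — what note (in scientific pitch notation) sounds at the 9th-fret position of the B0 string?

B0 is MIDI 23. Adding 9 gives 32, which is G#1.
(Equivalently spelled Ab1.)

G#1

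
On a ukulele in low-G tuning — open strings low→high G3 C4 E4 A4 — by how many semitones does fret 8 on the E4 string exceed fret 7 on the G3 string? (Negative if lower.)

10 semitones

E4 at fret 8 → C5 (MIDI 72); G3 at fret 7 → D4 (MIDI 62).
72 − 62 = 10, so the two pitches are 10 semitones apart.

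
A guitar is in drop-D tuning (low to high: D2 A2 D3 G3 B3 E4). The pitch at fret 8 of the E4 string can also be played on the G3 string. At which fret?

17

E4 at fret 8 is E4 + 8 semitones = C5.
The open G3 string is 9 semitones below the open E4, so the same pitch on the G3 string lies at fret 8 + 9 = 17.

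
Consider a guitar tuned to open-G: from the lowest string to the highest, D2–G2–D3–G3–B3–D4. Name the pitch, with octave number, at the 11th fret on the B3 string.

The open B3 string plus 11 semitones: B–C–C#–D–…–G#–A–A#.
The walk passes from B into C once, so the octave number goes from 3 to 4.
(Equivalently spelled Bb4.)

A#4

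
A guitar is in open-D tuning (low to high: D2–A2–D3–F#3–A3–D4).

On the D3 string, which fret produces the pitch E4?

14

E4 is 14 semitones above the open D3 (D–D#–E–F–…–D–D#–E), so it sits at fret 14.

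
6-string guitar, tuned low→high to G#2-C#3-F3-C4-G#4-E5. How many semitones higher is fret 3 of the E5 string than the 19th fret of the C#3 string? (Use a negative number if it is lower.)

11 semitones

E5 at fret 3 → G5 (MIDI 79); C#3 at fret 19 → G#4 (MIDI 68).
79 − 68 = 11, so the two pitches are 11 semitones apart.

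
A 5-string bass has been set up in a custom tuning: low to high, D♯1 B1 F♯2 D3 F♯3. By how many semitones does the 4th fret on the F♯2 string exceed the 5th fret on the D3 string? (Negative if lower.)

-9 semitones

F♯2 at fret 4 → A♯2 (MIDI 46); D3 at fret 5 → G3 (MIDI 55).
46 − 55 = -9, so the two pitches are 9 semitones apart.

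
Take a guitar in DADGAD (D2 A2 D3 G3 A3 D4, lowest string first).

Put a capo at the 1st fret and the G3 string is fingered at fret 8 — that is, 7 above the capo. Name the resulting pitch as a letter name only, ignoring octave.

D♯

The capo raises the open G3 by 1 semitone to G♯3; fretting 7 more gives G3 + 1 + 7 = G3 + 8 semitones, landing on D♯.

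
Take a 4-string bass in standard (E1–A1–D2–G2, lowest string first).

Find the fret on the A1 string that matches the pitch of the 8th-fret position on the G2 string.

G2 at fret 8 is G2 + 8 semitones = D♯3.
The open A1 string is 10 semitones below the open G2, so the same pitch on the A1 string lies at fret 8 + 10 = 18.

18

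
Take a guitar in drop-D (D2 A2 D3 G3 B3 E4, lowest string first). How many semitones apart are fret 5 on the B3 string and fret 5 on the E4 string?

5 semitones

B3 at fret 5 → E4 (MIDI 64); E4 at fret 5 → A4 (MIDI 69).
64 − 69 = -5, so the two pitches are 5 semitones apart, with A4 the higher.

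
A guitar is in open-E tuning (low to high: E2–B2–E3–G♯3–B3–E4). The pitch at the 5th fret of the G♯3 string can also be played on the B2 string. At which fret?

14

G♯3 at fret 5 is G♯3 + 5 semitones = C♯4.
The open B2 string is 9 semitones below the open G♯3, so the same pitch on the B2 string lies at fret 5 + 9 = 14.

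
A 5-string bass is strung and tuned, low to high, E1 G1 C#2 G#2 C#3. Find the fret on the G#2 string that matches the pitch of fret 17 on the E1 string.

1

Fret 17 on E1 is MIDI 28 + 17 = 45 (A2). On the G#2 string (open MIDI 44), that pitch is 45 − 44 = fret 1.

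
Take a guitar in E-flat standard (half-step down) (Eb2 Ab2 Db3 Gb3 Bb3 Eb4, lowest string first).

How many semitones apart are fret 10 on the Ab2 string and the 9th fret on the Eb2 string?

6 semitones

Ab2 at fret 10 → Gb3 (MIDI 54); Eb2 at fret 9 → C3 (MIDI 48).
54 − 48 = 6, so the two pitches are 6 semitones apart, with Gb3 the higher.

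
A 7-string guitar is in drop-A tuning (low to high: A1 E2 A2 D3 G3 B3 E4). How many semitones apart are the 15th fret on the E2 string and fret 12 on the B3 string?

E2 at fret 15 → G3 (MIDI 55); B3 at fret 12 → B4 (MIDI 71).
55 − 71 = -16, so the two pitches are 16 semitones apart, with B4 the higher.

16 semitones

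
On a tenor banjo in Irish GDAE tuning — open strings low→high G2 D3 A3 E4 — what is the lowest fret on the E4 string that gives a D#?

From E4, count semitones up the chromatic scale until reaching D#: E–F–F#–G–…–C#–D–D# — 11 steps.

11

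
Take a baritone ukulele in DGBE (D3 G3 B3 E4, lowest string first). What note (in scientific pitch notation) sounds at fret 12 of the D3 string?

D4

D3 is MIDI 50. Adding 12 gives 62, which is D4.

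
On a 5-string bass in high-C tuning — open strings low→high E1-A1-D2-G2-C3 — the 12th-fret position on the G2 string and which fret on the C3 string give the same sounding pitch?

Fret 12 on G2 is MIDI 43 + 12 = 55 (G3). On the C3 string (open MIDI 48), that pitch is 55 − 48 = fret 7.

7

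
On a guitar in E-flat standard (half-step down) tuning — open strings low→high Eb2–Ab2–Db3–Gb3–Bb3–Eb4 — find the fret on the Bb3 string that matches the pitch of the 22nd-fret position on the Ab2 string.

Fret 22 on Ab2 is MIDI 44 + 22 = 66 (Gb4). On the Bb3 string (open MIDI 58), that pitch is 66 − 58 = fret 8.

8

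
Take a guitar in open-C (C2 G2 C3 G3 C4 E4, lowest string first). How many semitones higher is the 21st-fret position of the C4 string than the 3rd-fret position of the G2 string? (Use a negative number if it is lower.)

C4 at fret 21 → A5 (MIDI 81); G2 at fret 3 → A#2 (MIDI 46).
81 − 46 = 35, so the two pitches are 35 semitones apart.

35 semitones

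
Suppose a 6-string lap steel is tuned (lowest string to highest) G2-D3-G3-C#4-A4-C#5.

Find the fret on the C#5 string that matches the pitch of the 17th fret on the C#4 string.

C#4 at fret 17 is C#4 + 17 semitones = F#5.
The open C#5 string is 12 semitones above the open C#4, so the same pitch on the C#5 string lies at fret 17 − 12 = 5.

5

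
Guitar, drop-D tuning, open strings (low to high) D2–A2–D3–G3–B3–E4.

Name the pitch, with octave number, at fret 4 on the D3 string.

The open D3 string plus 4 semitones: D–D#–E–F–F#.
No B→C boundary is crossed, so the octave stays at 3.
(Equivalently spelled Gb3.)

F#3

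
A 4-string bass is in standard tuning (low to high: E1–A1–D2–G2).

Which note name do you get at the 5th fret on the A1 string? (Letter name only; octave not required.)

Each fret is one semitone, so A1 + 5 = D.

D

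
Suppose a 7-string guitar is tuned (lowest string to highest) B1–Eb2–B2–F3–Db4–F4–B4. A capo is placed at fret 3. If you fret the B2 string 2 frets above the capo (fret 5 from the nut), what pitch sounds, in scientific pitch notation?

The capo raises the open B2 by 3 semitones to D3; fretting 2 more gives B2 + 3 + 2 = B2 + 5 semitones = E3.

E3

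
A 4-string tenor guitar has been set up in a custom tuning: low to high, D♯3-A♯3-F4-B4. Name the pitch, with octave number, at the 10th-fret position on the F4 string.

F4 is MIDI 65. Adding 10 gives 75, which is D♯5.

D♯5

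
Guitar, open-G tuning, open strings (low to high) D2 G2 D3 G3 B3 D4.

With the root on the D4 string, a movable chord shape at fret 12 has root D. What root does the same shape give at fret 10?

C

Moving from fret 12 to fret 10 shifts the root by -2 semitones.
D down 2 semitones is C.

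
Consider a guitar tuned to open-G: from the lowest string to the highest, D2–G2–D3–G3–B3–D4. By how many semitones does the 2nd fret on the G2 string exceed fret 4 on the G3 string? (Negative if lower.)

-14 semitones

G2 at fret 2 → A2 (MIDI 45); G3 at fret 4 → B3 (MIDI 59).
45 − 59 = -14, so the two pitches are 14 semitones apart.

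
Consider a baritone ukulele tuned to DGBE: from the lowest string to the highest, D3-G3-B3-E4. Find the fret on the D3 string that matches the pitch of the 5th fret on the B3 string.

14

B3 at fret 5 is B3 + 5 semitones = E4.
The open D3 string is 9 semitones below the open B3, so the same pitch on the D3 string lies at fret 5 + 9 = 14.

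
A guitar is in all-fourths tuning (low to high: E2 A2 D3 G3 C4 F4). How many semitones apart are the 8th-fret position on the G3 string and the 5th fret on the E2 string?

G3 at fret 8 → D#4 (MIDI 63); E2 at fret 5 → A2 (MIDI 45).
63 − 45 = 18, so the two pitches are 18 semitones apart, with D#4 the higher.

18 semitones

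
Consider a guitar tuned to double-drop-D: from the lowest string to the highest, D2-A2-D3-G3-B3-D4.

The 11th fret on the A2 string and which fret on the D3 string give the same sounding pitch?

6

A2 at fret 11 is A2 + 11 semitones = G#3.
The open D3 string is 5 semitones above the open A2, so the same pitch on the D3 string lies at fret 11 − 5 = 6.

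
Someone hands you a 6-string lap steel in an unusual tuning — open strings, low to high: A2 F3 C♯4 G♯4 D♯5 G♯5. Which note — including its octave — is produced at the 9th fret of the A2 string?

A2 is MIDI 45. Adding 9 gives 54, which is F♯3.

F♯3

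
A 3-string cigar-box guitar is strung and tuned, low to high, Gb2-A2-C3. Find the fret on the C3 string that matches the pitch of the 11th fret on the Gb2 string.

5

Fret 11 on Gb2 is MIDI 42 + 11 = 53 (F3). On the C3 string (open MIDI 48), that pitch is 53 − 48 = fret 5.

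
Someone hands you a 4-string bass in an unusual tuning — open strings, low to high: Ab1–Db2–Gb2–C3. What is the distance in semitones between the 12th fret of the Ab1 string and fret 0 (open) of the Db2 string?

Ab1 at fret 12 → Ab2 (MIDI 44); Db2 at fret 0 → Db2 (MIDI 37).
44 − 37 = 7, so the two pitches are 7 semitones apart, with Ab2 the higher.

7 semitones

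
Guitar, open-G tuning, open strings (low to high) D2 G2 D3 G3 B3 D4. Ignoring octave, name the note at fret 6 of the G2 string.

The open G2 string plus 6 semitones: G–G#–A–A#–B–C–C#.
(Equivalently spelled D♭.)

C♯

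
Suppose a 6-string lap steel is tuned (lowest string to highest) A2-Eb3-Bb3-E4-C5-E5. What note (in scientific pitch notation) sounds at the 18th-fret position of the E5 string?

Each fret is one semitone, so E5 + 18 = Bb6.
(Equivalently spelled A#6.)

Bb6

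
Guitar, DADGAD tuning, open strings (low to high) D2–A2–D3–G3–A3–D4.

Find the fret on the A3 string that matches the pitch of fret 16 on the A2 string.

4

A2 at fret 16 is A2 + 16 semitones = C♯4.
The open A3 string is 12 semitones above the open A2, so the same pitch on the A3 string lies at fret 16 − 12 = 4.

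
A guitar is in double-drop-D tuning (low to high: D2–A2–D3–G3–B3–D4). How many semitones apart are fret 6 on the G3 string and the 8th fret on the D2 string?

15 semitones

G3 at fret 6 → C#4 (MIDI 61); D2 at fret 8 → A#2 (MIDI 46).
61 − 46 = 15, so the two pitches are 15 semitones apart, with C#4 the higher.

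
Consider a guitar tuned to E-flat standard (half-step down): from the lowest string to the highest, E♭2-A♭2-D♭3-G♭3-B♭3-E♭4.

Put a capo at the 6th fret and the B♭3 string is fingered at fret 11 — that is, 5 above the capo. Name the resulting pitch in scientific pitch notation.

A4

The capo raises the open B♭3 by 6 semitones to E4; fretting 5 more gives B♭3 + 6 + 5 = B♭3 + 11 semitones = A4.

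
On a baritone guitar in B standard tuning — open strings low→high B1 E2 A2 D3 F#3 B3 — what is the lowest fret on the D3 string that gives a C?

10

From D3, count semitones up the chromatic scale until reaching C: D–D#–E–F–…–A#–B–C — 10 steps.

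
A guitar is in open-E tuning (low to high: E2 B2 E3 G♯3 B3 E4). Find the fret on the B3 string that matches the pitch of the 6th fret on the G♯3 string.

G♯3 at fret 6 is G♯3 + 6 semitones = D4.
The open B3 string is 3 semitones above the open G♯3, so the same pitch on the B3 string lies at fret 6 − 3 = 3.

3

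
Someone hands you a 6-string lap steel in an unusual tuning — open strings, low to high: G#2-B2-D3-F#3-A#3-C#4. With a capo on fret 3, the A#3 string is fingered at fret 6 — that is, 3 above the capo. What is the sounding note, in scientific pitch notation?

E4

The capo raises the open A#3 by 3 semitones to C#4; fretting 3 more gives A#3 + 3 + 3 = A#3 + 6 semitones = E4.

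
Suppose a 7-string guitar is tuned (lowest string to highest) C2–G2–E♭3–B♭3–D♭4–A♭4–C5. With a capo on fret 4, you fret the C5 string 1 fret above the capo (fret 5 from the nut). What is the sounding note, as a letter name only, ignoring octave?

F

The capo raises the open C5 by 4 semitones to E5; fretting 1 more gives C5 + 4 + 1 = C5 + 5 semitones, landing on F.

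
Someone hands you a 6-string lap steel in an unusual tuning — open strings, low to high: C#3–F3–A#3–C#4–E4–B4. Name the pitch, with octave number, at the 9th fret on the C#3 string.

Each fret is one semitone, so C#3 + 9 = A#3.

A#3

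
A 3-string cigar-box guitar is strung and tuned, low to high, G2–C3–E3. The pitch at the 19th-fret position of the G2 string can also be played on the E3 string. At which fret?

10

Fret 19 on G2 is MIDI 43 + 19 = 62 (D4). On the E3 string (open MIDI 52), that pitch is 62 − 52 = fret 10.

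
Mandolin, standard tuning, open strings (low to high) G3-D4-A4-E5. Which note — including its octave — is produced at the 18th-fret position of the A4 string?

Each fret is one semitone, so A4 + 18 = D#6.
(Equivalently spelled Eb6.)

D#6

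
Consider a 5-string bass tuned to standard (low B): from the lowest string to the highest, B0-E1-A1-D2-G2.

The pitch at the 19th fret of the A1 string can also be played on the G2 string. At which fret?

A1 at fret 19 is A1 + 19 semitones = E3.
The open G2 string is 10 semitones above the open A1, so the same pitch on the G2 string lies at fret 19 − 10 = 9.

9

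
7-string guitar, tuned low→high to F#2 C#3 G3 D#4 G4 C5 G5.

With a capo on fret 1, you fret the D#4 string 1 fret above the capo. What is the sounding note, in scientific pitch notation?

The capo raises the open D#4 by 1 semitone to E4; fretting 1 more gives D#4 + 1 + 1 = D#4 + 2 semitones = F4.

F4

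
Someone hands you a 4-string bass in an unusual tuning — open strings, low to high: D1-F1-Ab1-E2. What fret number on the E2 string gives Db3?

Db3 is 9 semitones above the open E2 (E–F–Gb–G–Ab–A–Bb–B–C–Db), so it sits at fret 9.

9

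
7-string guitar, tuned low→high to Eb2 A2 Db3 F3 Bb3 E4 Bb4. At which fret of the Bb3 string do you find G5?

21

G5 is 21 semitones above the open Bb3 (Bb–B–C–Db–…–F–Gb–G), so it sits at fret 21.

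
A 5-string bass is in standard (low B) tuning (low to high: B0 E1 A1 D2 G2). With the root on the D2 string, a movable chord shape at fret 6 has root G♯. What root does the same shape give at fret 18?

Moving from fret 6 to fret 18 shifts the root by 12 semitones.
G♯ up 12 semitones is G♯.

G♯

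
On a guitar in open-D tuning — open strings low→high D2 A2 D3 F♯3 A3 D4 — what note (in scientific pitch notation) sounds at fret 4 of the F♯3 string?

F♯3 is MIDI 54. Adding 4 gives 58, which is A♯3.

A♯3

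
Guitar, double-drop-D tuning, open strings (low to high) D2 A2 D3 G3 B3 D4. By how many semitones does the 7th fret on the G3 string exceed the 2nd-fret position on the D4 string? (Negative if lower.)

-2 semitones

G3 at fret 7 → D4 (MIDI 62); D4 at fret 2 → E4 (MIDI 64).
62 − 64 = -2, so the two pitches are 2 semitones apart.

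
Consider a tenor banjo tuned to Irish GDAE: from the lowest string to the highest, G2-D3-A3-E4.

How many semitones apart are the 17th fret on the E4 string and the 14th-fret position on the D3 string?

17 semitones

E4 at fret 17 → A5 (MIDI 81); D3 at fret 14 → E4 (MIDI 64).
81 − 64 = 17, so the two pitches are 17 semitones apart, with A5 the higher.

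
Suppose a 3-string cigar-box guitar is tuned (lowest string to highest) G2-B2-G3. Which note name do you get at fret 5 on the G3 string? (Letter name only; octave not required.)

C

G3 is MIDI 55. Adding 5 gives 60; 60 mod 12 = 0, i.e. C.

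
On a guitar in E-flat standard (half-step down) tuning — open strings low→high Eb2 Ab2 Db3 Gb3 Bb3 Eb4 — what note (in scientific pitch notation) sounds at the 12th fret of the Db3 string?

Db3 is MIDI 49. Adding 12 gives 61, which is Db4.
(Equivalently spelled C#4.)

Db4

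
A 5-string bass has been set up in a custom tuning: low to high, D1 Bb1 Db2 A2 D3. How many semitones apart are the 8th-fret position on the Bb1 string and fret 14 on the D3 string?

22 semitones

Bb1 at fret 8 → Gb2 (MIDI 42); D3 at fret 14 → E4 (MIDI 64).
42 − 64 = -22, so the two pitches are 22 semitones apart, with E4 the higher.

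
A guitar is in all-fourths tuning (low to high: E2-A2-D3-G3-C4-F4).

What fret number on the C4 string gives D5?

14

D5 is 14 semitones above the open C4 (C–C#–D–D#–…–C–C#–D), so it sits at fret 14.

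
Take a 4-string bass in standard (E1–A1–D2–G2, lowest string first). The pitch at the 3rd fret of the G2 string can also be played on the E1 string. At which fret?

G2 at fret 3 is G2 + 3 semitones = A#2.
The open E1 string is 15 semitones below the open G2, so the same pitch on the E1 string lies at fret 3 + 15 = 18.

18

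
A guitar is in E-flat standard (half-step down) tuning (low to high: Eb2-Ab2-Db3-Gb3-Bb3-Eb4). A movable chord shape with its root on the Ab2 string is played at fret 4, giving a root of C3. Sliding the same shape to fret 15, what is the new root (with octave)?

Moving from fret 4 to fret 15 shifts the root by 11 semitones.
C3 up 11 semitones is B3.

B3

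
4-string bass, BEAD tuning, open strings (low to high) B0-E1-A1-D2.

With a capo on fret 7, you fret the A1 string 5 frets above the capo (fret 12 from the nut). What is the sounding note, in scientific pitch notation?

The capo raises the open A1 by 7 semitones to E2; fretting 5 more gives A1 + 7 + 5 = A1 + 12 semitones = A2.

A2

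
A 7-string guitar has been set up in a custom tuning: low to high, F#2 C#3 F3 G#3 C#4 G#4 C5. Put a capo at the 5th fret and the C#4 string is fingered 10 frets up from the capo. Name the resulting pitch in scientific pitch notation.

E5

The capo raises the open C#4 by 5 semitones to F#4; fretting 10 more gives C#4 + 5 + 10 = C#4 + 15 semitones = E5.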